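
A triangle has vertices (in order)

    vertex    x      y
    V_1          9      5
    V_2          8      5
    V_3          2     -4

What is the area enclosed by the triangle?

Σ = (5) + (-42) + (46) = 9
Area = |Σ|/2 = 4.5.

4.5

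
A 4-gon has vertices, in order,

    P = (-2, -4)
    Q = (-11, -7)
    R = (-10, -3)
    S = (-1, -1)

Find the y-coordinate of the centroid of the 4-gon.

Apply the surveyor's formula. First the cross-terms c_i = x_i·y_{i+1} − x_{i+1}·y_i:
  -30, -37, 7, 2  ⇒  2A = -58, A = -29.
Then Σ (y_i + y_{i+1})·c_i = 662, so ȳ = 662 / (6·(-29)) = -331/87.

-331/87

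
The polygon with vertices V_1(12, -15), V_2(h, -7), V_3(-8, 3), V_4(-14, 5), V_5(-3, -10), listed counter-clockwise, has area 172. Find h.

9

The doubled signed area Σ (x_i y_{i+1} − x_{i+1} y_i) is linear in h.
With h=0 it equals 182; the coefficient of h is 18 (from the two edges through V_2).
So 18·h + 182 = 2·172 = 344 ⇒ h = 9.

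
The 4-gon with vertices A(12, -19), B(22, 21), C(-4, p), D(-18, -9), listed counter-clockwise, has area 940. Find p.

The doubled signed area Σ (x_i y_{i+1} − x_{i+1} y_i) is linear in p.
With p=0 it equals 1240; the coefficient of p is 40 (from the two edges through C).
So 40·p + 1240 = 2·940 = 1880 ⇒ p = 16.

16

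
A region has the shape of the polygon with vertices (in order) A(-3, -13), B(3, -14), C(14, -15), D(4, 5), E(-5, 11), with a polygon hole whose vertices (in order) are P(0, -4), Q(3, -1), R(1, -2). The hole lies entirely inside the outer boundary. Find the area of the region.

263

Outer boundary:
Apply Gauss's area formula: 2A = Σ (x_i·y_{i+1} − x_{i+1}·y_i), indices taken mod 5.
Cross-terms: 81, 151, 130, 69, 98  ⇒  Σ = 529
Area = |Σ|/2 = 264.5.
Hole:
Apply the shoelace formula: 2A = Σ (x_i·y_{i+1} − x_{i+1}·y_i), indices taken mod 3.
Σ = (12) + (-5) + (-4) = 3
Area = |Σ|/2 = 1.5.
Net area = 264.5 − 1.5 = 263.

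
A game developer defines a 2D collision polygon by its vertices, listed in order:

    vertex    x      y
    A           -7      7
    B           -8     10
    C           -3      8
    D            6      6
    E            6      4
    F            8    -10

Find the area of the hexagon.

Apply the shoelace formula: 2A = Σ (x_i·y_{i+1} − x_{i+1}·y_i), indices taken mod 6.
Σ = (-14) + (-34) + (-66) + (-12) + (-92) + (-14) = -232
Area = |Σ|/2 = 116.

116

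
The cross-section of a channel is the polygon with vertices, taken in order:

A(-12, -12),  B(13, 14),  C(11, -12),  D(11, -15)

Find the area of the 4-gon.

333.5

Σ = (-12) + (-310) + (-33) + (-312) = -667
Area = |Σ|/2 = 333.5.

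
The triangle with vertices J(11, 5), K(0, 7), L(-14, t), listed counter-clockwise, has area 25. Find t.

Write out the shoelace sum; only the two edges meeting at L involve t:
2·Area = [(0·t − (-14)·7) + ((-14)·5 − 11·t)] + 77
       = -11·t + 105 = 50
⇒ t = 5.

5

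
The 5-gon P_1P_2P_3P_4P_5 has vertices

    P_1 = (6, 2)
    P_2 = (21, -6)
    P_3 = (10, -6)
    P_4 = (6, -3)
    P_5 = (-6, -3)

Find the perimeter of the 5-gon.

58

|P_1P_2| = √((15)² + (-8)²) = √289 = 17
|P_2P_3| = √((-11)² + (0)²) = √121 = 11
|P_3P_4| = √((-4)² + (3)²) = √25 = 5
|P_4P_5| = √((-12)² + (0)²) = √144 = 12
|P_5P_1| = √((12)² + (5)²) = √169 = 13
Perimeter = 17 + 11 + 5 + 12 + 13 = 58.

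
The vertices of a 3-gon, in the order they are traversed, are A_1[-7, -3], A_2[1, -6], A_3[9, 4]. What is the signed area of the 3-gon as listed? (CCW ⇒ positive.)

Apply Gauss's area formula: 2A = Σ (x_i·y_{i+1} − x_{i+1}·y_i), indices taken mod 3.
Σ = (45) + (58) + (1) = 104
Signed area = Σ/2 = 52 (positive ⇒ counter-clockwise traversal).

52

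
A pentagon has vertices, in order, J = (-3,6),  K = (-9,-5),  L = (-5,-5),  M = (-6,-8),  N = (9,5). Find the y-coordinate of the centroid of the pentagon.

62/105

Apply the shoelace formula. First the cross-terms c_i = x_i·y_{i+1} − x_{i+1}·y_i:
  69, 20, 10, 42, 69  ⇒  2A = 210, A = 105.
Then Σ (y_i + y_{i+1})·c_i = 372, so ȳ = 372 / (6·105) = 62/105.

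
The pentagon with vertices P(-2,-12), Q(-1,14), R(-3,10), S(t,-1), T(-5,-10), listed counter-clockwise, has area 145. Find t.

The doubled signed area Σ (x_i y_{i+1} − x_{i+1} y_i) is linear in t.
With t=0 it equals 30; the coefficient of t is -20 (from the two edges through S).
So -20·t + 30 = 2·145 = 290 ⇒ t = -13.

-13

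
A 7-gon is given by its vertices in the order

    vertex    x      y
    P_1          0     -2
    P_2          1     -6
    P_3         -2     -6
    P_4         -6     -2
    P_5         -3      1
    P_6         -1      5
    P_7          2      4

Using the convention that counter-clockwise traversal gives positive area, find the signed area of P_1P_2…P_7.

-46

P_1→P_2: (0)(-6) − (1)(-2) = 2
P_2→P_3: (1)(-6) − (-2)(-6) = -18
P_3→P_4: (-2)(-2) − (-6)(-6) = -32
P_4→P_5: (-6)(1) − (-3)(-2) = -12
P_5→P_6: (-3)(5) − (-1)(1) = -14
P_6→P_7: (-1)(4) − (2)(5) = -14
P_7→P_1: (2)(-2) − (0)(4) = -4
Σ = -92
Signed area = Σ/2 = -46 (negative ⇒ clockwise traversal).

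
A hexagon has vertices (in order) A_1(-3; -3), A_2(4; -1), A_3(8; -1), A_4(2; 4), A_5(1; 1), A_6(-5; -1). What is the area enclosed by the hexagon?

33.5

Apply Gauss's area formula: 2A = Σ (x_i·y_{i+1} − x_{i+1}·y_i), indices taken mod 6.
A_1→A_2: (-3)(-1) − (4)(-3) = 15
A_2→A_3: (4)(-1) − (8)(-1) = 4
A_3→A_4: (8)(4) − (2)(-1) = 34
A_4→A_5: (2)(1) − (1)(4) = -2
A_5→A_6: (1)(-1) − (-5)(1) = 4
A_6→A_1: (-5)(-3) − (-3)(-1) = 12
Σ = 67
Area = |Σ|/2 = 33.5.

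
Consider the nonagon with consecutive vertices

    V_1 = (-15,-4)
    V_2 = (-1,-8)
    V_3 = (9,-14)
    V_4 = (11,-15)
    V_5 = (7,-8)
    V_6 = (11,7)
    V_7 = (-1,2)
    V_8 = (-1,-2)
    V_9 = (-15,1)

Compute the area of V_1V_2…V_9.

226

Apply Gauss's area formula: 2A = Σ (x_i·y_{i+1} − x_{i+1}·y_i), indices taken mod 9.
V_1→V_2: (-15)(-8) − (-1)(-4) = 116
V_2→V_3: (-1)(-14) − (9)(-8) = 86
V_3→V_4: (9)(-15) − (11)(-14) = 19
V_4→V_5: (11)(-8) − (7)(-15) = 17
V_5→V_6: (7)(7) − (11)(-8) = 137
V_6→V_7: (11)(2) − (-1)(7) = 29
V_7→V_8: (-1)(-2) − (-1)(2) = 4
V_8→V_9: (-1)(1) − (-15)(-2) = -31
V_9→V_1: (-15)(-4) − (-15)(1) = 75
Σ = 452
Area = |Σ|/2 = 226.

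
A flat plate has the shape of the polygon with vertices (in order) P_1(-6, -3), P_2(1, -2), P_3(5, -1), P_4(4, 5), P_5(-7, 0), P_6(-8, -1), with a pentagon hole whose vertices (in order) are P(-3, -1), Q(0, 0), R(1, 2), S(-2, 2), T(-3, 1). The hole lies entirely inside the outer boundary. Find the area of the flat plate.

Outer boundary:
Σ = (15) + (9) + (29) + (35) + (7) + (18) = 113
Area = |Σ|/2 = 56.5.
Hole:
Apply Gauss's area formula: 2A = Σ (x_i·y_{i+1} − x_{i+1}·y_i), indices taken mod 5.
Cross-terms: 0, 0, 6, 4, 6  ⇒  Σ = 16
Area = |Σ|/2 = 8.
Net area = 56.5 − 8 = 48.5.

48.5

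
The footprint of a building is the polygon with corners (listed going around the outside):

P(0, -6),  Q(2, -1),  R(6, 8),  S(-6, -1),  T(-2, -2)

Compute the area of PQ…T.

Cross-terms: 12, 22, 42, 10, 12  ⇒  Σ = 98
Area = |Σ|/2 = 49.

49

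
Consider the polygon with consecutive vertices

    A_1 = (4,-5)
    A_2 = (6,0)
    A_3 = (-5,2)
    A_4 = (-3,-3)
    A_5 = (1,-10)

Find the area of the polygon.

65.5

Cross-terms: 30, 12, 21, 33, 35  ⇒  Σ = 131
Area = |Σ|/2 = 65.5.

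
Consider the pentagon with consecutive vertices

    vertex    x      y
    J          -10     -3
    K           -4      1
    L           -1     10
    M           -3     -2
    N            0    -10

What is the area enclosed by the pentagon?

49.5

Apply Gauss's area formula: 2A = Σ (x_i·y_{i+1} − x_{i+1}·y_i), indices taken mod 5.
Σ = (-22) + (-39) + (32) + (30) + (-100) = -99
Area = |Σ|/2 = 49.5.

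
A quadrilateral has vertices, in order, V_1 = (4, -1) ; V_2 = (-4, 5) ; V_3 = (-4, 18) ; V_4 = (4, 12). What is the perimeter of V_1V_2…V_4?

|V_1V_2| = √((-8)² + (6)²) = √100 = 10
|V_2V_3| = √((0)² + (13)²) = √169 = 13
|V_3V_4| = √((8)² + (-6)²) = √100 = 10
|V_4V_1| = √((0)² + (-13)²) = √169 = 13
Perimeter = 10 + 13 + 10 + 13 = 46.

46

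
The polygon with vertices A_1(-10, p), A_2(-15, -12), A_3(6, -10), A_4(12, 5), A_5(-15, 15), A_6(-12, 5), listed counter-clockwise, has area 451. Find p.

0

Write out the shoelace sum; only the two edges meeting at A_1 involve p:
2·Area = [((-12)·p − (-10)·5) + ((-10)·(-12) − (-15)·p)] + 732
       = 3·p + 902 = 902
⇒ p = 0.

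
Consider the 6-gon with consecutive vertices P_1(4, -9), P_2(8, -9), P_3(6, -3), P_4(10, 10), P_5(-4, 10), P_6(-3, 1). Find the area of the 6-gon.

172.5

Apply Gauss's area formula: 2A = Σ (x_i·y_{i+1} − x_{i+1}·y_i), indices taken mod 6.
Cross-terms: 36, 30, 90, 140, 26, 23  ⇒  Σ = 345
Area = |Σ|/2 = 172.5.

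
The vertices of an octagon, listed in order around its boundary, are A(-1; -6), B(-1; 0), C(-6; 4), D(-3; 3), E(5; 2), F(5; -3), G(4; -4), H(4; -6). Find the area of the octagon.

Apply the shoelace formula: 2A = Σ (x_i·y_{i+1} − x_{i+1}·y_i), indices taken mod 8.
Σ = (-6) + (-4) + (-6) + (-21) + (-25) + (-8) + (-8) + (-30) = -108
Area = |Σ|/2 = 54.

54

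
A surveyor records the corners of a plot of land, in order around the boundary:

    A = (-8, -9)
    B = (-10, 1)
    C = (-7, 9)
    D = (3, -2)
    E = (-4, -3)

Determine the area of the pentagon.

99.5

Σ = (-98) + (-83) + (-13) + (-17) + (12) = -199
Area = |Σ|/2 = 99.5.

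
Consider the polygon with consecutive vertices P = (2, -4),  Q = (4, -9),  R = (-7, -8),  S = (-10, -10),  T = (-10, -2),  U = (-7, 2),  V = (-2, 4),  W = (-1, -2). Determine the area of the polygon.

Apply the shoelace (surveyor's) formula: 2A = Σ (x_i·y_{i+1} − x_{i+1}·y_i), indices taken mod 8.
Σ = (-2) + (-95) + (-10) + (-80) + (-34) + (-24) + (8) + (8) = -229
Area = |Σ|/2 = 114.5.

114.5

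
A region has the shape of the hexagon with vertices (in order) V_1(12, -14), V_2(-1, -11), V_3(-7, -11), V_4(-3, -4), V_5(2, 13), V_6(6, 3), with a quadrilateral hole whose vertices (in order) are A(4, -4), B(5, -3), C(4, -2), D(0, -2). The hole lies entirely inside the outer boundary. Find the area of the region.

Outer boundary:
Apply the shoelace formula: 2A = Σ (x_i·y_{i+1} − x_{i+1}·y_i), indices taken mod 6.
V_1→V_2: (12)(-11) − (-1)(-14) = -146
V_2→V_3: (-1)(-11) − (-7)(-11) = -66
V_3→V_4: (-7)(-4) − (-3)(-11) = -5
V_4→V_5: (-3)(13) − (2)(-4) = -31
V_5→V_6: (2)(3) − (6)(13) = -72
V_6→V_1: (6)(-14) − (12)(3) = -120
Σ = -440
Area = |Σ|/2 = 220.
Hole:
A→B: (4)(-3) − (5)(-4) = 8
B→C: (5)(-2) − (4)(-3) = 2
C→D: (4)(-2) − (0)(-2) = -8
D→A: (0)(-4) − (4)(-2) = 8
Σ = 10
Area = |Σ|/2 = 5.
Net area = 220 − 5 = 215.

215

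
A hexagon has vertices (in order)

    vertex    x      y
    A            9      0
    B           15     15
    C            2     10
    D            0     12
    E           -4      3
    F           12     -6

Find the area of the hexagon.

184.5

Apply the shoelace formula: 2A = Σ (x_i·y_{i+1} − x_{i+1}·y_i), indices taken mod 6.
Σ = (135) + (120) + (24) + (48) + (-12) + (54) = 369
Area = |Σ|/2 = 184.5.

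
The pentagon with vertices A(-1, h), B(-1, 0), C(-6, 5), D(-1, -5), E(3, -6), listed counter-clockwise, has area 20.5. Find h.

The doubled signed area Σ (x_i y_{i+1} − x_{i+1} y_i) is linear in h.
With h=0 it equals 45; the coefficient of h is 4 (from the two edges through A).
So 4·h + 45 = 2·20.5 = 41 ⇒ h = -1.

-1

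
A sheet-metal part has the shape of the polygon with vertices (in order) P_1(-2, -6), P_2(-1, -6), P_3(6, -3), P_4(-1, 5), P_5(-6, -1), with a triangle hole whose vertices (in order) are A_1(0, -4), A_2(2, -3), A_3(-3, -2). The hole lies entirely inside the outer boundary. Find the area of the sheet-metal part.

65

Outer boundary:
Apply the surveyor's formula: 2A = Σ (x_i·y_{i+1} − x_{i+1}·y_i), indices taken mod 5.
Σ = (6) + (39) + (27) + (31) + (34) = 137
Area = |Σ|/2 = 68.5.
Hole:
Apply Gauss's area formula: 2A = Σ (x_i·y_{i+1} − x_{i+1}·y_i), indices taken mod 3.
Cross-terms: 8, -13, 12  ⇒  Σ = 7
Area = |Σ|/2 = 3.5.
Net area = 68.5 − 3.5 = 65.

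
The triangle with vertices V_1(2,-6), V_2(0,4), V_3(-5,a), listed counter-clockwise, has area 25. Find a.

4

Write out the shoelace sum; only the two edges meeting at V_3 involve a:
2·Area = [(0·a − (-5)·4) + ((-5)·(-6) − 2·a)] + 8
       = -2·a + 58 = 50
⇒ a = 4.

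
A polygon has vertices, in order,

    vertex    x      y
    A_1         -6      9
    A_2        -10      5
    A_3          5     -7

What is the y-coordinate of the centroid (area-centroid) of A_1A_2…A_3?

Apply Gauss's area formula. First the cross-terms c_i = x_i·y_{i+1} − x_{i+1}·y_i:
  60, 45, 3  ⇒  2A = 108, A = 54.
Then Σ (y_i + y_{i+1})·c_i = 756, so ȳ = 756 / (6·54) = 7/3.

7/3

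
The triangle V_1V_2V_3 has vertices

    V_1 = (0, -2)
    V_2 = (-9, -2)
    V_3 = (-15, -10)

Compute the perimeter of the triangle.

36

|V_1V_2| = √((-9)² + (0)²) = √81 = 9
|V_2V_3| = √((-6)² + (-8)²) = √100 = 10
|V_3V_1| = √((15)² + (8)²) = √289 = 17
Perimeter = 9 + 10 + 17 = 36.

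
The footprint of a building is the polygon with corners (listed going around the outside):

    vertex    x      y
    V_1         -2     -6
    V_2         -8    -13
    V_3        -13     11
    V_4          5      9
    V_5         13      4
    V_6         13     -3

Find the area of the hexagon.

361.5

V_1→V_2: (-2)(-13) − (-8)(-6) = -22
V_2→V_3: (-8)(11) − (-13)(-13) = -257
V_3→V_4: (-13)(9) − (5)(11) = -172
V_4→V_5: (5)(4) − (13)(9) = -97
V_5→V_6: (13)(-3) − (13)(4) = -91
V_6→V_1: (13)(-6) − (-2)(-3) = -84
Σ = -723
Area = |Σ|/2 = 361.5.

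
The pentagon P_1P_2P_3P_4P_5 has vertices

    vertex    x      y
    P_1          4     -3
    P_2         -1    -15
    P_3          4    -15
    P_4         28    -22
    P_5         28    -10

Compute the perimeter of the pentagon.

80

|P_1P_2| = √((-5)² + (-12)²) = √169 = 13
|P_2P_3| = √((5)² + (0)²) = √25 = 5
|P_3P_4| = √((24)² + (-7)²) = √625 = 25
|P_4P_5| = √((0)² + (12)²) = √144 = 12
|P_5P_1| = √((-24)² + (7)²) = √625 = 25
Perimeter = 13 + 5 + 25 + 12 + 25 = 80.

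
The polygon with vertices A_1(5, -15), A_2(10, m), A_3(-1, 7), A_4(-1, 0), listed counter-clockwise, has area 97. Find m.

Write out the shoelace sum; only the two edges meeting at A_2 involve m:
2·Area = [(5·m − 10·(-15)) + (10·7 − (-1)·m)] + 22
       = 6·m + 242 = 194
⇒ m = -8.

-8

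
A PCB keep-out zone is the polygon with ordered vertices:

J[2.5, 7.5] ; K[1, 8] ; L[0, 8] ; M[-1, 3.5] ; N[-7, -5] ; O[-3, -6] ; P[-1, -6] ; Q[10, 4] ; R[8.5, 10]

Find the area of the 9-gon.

128.875

Apply the surveyor's formula: 2A = Σ (x_i·y_{i+1} − x_{i+1}·y_i), indices taken mod 9.
Σ = (12.5) + (8) + (8) + (29.5) + (27) + (12) + (56) + (66) + (38.75) = 257.75
Area = |Σ|/2 = 128.875.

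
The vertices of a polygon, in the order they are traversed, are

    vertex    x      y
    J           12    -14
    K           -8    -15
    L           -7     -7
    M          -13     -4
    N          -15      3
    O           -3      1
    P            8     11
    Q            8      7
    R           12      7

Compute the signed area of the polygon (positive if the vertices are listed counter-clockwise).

-431

Σ = (-292) + (-49) + (-63) + (-99) + (-6) + (-41) + (-32) + (-28) + (-252) = -862
Signed area = Σ/2 = -431 (negative ⇒ clockwise traversal).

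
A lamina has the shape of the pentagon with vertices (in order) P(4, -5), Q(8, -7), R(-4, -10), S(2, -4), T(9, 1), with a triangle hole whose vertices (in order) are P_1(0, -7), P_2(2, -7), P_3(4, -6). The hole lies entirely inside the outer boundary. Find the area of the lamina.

34.5

Outer boundary:
Cross-terms: 12, -108, 36, 38, -49  ⇒  Σ = -71
Area = |Σ|/2 = 35.5.
Hole:
Apply the surveyor's formula: 2A = Σ (x_i·y_{i+1} − x_{i+1}·y_i), indices taken mod 3.
Cross-terms: 14, 16, -28  ⇒  Σ = 2
Area = |Σ|/2 = 1.
Net area = 35.5 − 1 = 34.5.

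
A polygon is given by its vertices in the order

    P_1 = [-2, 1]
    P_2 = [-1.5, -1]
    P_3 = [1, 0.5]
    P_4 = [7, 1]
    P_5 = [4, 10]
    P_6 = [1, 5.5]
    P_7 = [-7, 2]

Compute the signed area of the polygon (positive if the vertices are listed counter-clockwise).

Apply the shoelace (surveyor's) formula: 2A = Σ (x_i·y_{i+1} − x_{i+1}·y_i), indices taken mod 7.
Cross-terms: 3.5, 0.25, -2.5, 66, 12, 40.5, -3  ⇒  Σ = 116.75
Signed area = Σ/2 = 58.375 (positive ⇒ counter-clockwise traversal).

58.375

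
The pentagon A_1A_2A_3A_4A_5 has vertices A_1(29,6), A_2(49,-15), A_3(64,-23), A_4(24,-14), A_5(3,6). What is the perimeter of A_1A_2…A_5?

142

|A_1A_2| = √((20)² + (-21)²) = √841 = 29
|A_2A_3| = √((15)² + (-8)²) = √289 = 17
|A_3A_4| = √((-40)² + (9)²) = √1681 = 41
|A_4A_5| = √((-21)² + (20)²) = √841 = 29
|A_5A_1| = √((26)² + (0)²) = √676 = 26
Perimeter = 29 + 17 + 41 + 29 + 26 = 142.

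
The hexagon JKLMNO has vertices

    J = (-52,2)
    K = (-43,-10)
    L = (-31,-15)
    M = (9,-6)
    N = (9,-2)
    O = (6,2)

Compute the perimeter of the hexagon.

|JK| = √((9)² + (-12)²) = √225 = 15
|KL| = √((12)² + (-5)²) = √169 = 13
|LM| = √((40)² + (9)²) = √1681 = 41
|MN| = √((0)² + (4)²) = √16 = 4
|NO| = √((-3)² + (4)²) = √25 = 5
|OJ| = √((-58)² + (0)²) = √3364 = 58
Perimeter = 15 + 13 + 41 + 4 + 5 + 58 = 136.

136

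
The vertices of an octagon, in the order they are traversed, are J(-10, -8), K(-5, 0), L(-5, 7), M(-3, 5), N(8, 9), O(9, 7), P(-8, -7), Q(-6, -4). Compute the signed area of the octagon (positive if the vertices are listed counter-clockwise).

-90

Σ = (-40) + (-35) + (-4) + (-67) + (-25) + (-7) + (-10) + (8) = -180
Signed area = Σ/2 = -90 (negative ⇒ clockwise traversal).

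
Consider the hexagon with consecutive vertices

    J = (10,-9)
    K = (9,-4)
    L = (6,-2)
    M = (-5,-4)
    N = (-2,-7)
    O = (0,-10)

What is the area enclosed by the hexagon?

80

Cross-terms: 41, 6, -34, 27, 20, 100  ⇒  Σ = 160
Area = |Σ|/2 = 80.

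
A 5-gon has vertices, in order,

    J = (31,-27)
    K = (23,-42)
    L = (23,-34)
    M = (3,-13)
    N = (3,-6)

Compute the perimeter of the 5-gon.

96

|JK| = √((-8)² + (-15)²) = √289 = 17
|KL| = √((0)² + (8)²) = √64 = 8
|LM| = √((-20)² + (21)²) = √841 = 29
|MN| = √((0)² + (7)²) = √49 = 7
|NJ| = √((28)² + (-21)²) = √1225 = 35
Perimeter = 17 + 8 + 29 + 7 + 35 = 96.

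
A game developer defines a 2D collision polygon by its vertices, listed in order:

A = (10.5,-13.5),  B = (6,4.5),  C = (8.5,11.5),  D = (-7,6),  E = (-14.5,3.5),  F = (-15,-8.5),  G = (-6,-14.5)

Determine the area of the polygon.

Apply Gauss's area formula: 2A = Σ (x_i·y_{i+1} − x_{i+1}·y_i), indices taken mod 7.
Cross-terms: 128.25, 30.75, 131.5, 62.5, 175.75, 166.5, 233.25  ⇒  Σ = 928.5
Area = |Σ|/2 = 464.25.

464.25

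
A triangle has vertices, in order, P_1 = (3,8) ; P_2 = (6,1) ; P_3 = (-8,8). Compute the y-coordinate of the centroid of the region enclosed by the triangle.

Apply Gauss's area formula. First the cross-terms c_i = x_i·y_{i+1} − x_{i+1}·y_i:
  -45, 56, -88  ⇒  2A = -77, A = -38.5.
Then Σ (y_i + y_{i+1})·c_i = -1309, so ȳ = -1309 / (6·(-38.5)) = 17/3.

17/3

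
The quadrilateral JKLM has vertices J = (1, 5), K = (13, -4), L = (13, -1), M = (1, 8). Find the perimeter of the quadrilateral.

|JK| = √((12)² + (-9)²) = √225 = 15
|KL| = √((0)² + (3)²) = √9 = 3
|LM| = √((-12)² + (9)²) = √225 = 15
|MJ| = √((0)² + (-3)²) = √9 = 3
Perimeter = 15 + 3 + 15 + 3 = 36.

36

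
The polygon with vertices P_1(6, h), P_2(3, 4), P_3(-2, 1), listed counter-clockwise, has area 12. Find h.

1

The doubled signed area Σ (x_i y_{i+1} − x_{i+1} y_i) is linear in h.
With h=0 it equals 29; the coefficient of h is -5 (from the two edges through P_1).
So -5·h + 29 = 2·12 = 24 ⇒ h = 1.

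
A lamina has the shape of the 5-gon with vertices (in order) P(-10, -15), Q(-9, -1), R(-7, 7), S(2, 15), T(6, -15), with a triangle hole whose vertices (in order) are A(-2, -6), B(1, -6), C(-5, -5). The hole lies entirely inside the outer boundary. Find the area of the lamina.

Outer boundary:
Apply the shoelace (surveyor's) formula: 2A = Σ (x_i·y_{i+1} − x_{i+1}·y_i), indices taken mod 5.
P→Q: (-10)(-1) − (-9)(-15) = -125
Q→R: (-9)(7) − (-7)(-1) = -70
R→S: (-7)(15) − (2)(7) = -119
S→T: (2)(-15) − (6)(15) = -120
T→P: (6)(-15) − (-10)(-15) = -240
Σ = -674
Area = |Σ|/2 = 337.
Hole:
Apply the surveyor's formula: 2A = Σ (x_i·y_{i+1} − x_{i+1}·y_i), indices taken mod 3.
Σ = (18) + (-35) + (20) = 3
Area = |Σ|/2 = 1.5.
Net area = 337 − 1.5 = 335.5.

335.5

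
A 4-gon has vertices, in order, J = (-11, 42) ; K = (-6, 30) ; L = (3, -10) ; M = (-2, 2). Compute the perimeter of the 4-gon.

|JK| = √((5)² + (-12)²) = √169 = 13
|KL| = √((9)² + (-40)²) = √1681 = 41
|LM| = √((-5)² + (12)²) = √169 = 13
|MJ| = √((-9)² + (40)²) = √1681 = 41
Perimeter = 13 + 41 + 13 + 41 = 108.

108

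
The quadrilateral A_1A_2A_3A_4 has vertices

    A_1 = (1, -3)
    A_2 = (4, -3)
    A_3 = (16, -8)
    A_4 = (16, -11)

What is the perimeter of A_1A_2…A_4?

36

|A_1A_2| = √((3)² + (0)²) = √9 = 3
|A_2A_3| = √((12)² + (-5)²) = √169 = 13
|A_3A_4| = √((0)² + (-3)²) = √9 = 3
|A_4A_1| = √((-15)² + (8)²) = √289 = 17
Perimeter = 3 + 13 + 3 + 17 = 36.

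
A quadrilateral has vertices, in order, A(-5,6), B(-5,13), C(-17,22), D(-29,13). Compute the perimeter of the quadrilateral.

62

|AB| = √((0)² + (7)²) = √49 = 7
|BC| = √((-12)² + (9)²) = √225 = 15
|CD| = √((-12)² + (-9)²) = √225 = 15
|DA| = √((24)² + (-7)²) = √625 = 25
Perimeter = 7 + 15 + 15 + 25 = 62.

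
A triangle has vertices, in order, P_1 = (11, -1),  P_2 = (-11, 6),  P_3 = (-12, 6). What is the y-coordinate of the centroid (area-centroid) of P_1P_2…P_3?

11/3

Apply the shoelace formula. First the cross-terms c_i = x_i·y_{i+1} − x_{i+1}·y_i:
  55, 6, -54  ⇒  2A = 7, A = 3.5.
Then Σ (y_i + y_{i+1})·c_i = 77, so ȳ = 77 / (6·3.5) = 11/3.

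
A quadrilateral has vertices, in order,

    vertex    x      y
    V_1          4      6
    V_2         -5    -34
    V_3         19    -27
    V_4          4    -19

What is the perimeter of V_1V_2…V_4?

|V_1V_2| = √((-9)² + (-40)²) = √1681 = 41
|V_2V_3| = √((24)² + (7)²) = √625 = 25
|V_3V_4| = √((-15)² + (8)²) = √289 = 17
|V_4V_1| = √((0)² + (25)²) = √625 = 25
Perimeter = 41 + 25 + 17 + 25 = 108.

108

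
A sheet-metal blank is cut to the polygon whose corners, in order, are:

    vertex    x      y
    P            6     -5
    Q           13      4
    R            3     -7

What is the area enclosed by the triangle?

Apply the shoelace (surveyor's) formula: 2A = Σ (x_i·y_{i+1} − x_{i+1}·y_i), indices taken mod 3.
Cross-terms: 89, -103, 27  ⇒  Σ = 13
Area = |Σ|/2 = 6.5.

6.5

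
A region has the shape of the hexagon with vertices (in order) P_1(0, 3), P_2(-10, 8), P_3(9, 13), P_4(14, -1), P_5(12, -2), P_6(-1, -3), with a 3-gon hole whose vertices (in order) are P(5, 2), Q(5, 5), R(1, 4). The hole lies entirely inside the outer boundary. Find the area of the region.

204

Outer boundary:
P_1→P_2: (0)(8) − (-10)(3) = 30
P_2→P_3: (-10)(13) − (9)(8) = -202
P_3→P_4: (9)(-1) − (14)(13) = -191
P_4→P_5: (14)(-2) − (12)(-1) = -16
P_5→P_6: (12)(-3) − (-1)(-2) = -38
P_6→P_1: (-1)(3) − (0)(-3) = -3
Σ = -420
Area = |Σ|/2 = 210.
Hole:
Apply the shoelace formula: 2A = Σ (x_i·y_{i+1} − x_{i+1}·y_i), indices taken mod 3.
P→Q: (5)(5) − (5)(2) = 15
Q→R: (5)(4) − (1)(5) = 15
R→P: (1)(2) − (5)(4) = -18
Σ = 12
Area = |Σ|/2 = 6.
Net area = 210 − 6 = 204.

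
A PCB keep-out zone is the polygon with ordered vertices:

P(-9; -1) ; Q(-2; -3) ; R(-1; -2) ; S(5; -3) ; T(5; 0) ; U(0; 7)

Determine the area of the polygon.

Σ = (25) + (1) + (13) + (15) + (35) + (63) = 152
Area = |Σ|/2 = 76.

76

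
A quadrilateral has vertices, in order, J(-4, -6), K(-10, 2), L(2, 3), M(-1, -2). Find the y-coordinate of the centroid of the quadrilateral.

Apply Gauss's area formula. First the cross-terms c_i = x_i·y_{i+1} − x_{i+1}·y_i:
  -68, -34, -1, -2  ⇒  2A = -105, A = -52.5.
Then Σ (y_i + y_{i+1})·c_i = 117, so ȳ = 117 / (6·(-52.5)) = -13/35.

-13/35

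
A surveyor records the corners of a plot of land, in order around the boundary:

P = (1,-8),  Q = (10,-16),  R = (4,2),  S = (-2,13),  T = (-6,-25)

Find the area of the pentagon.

Apply the surveyor's formula: 2A = Σ (x_i·y_{i+1} − x_{i+1}·y_i), indices taken mod 5.
Cross-terms: 64, 84, 56, 128, 73  ⇒  Σ = 405
Area = |Σ|/2 = 202.5.

202.5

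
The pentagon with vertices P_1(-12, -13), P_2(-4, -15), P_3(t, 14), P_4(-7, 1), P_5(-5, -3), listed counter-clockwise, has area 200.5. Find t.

11

The doubled signed area Σ (x_i y_{i+1} − x_{i+1} y_i) is linear in t.
With t=0 it equals 225; the coefficient of t is 16 (from the two edges through P_3).
So 16·t + 225 = 2·200.5 = 401 ⇒ t = 11.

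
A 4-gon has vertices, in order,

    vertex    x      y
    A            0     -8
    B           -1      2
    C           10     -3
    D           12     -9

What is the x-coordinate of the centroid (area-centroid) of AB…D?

71/15

Apply the shoelace formula. First the cross-terms c_i = x_i·y_{i+1} − x_{i+1}·y_i:
  -8, -17, -54, -96  ⇒  2A = -175, A = -87.5.
Then Σ (x_i + x_{i+1})·c_i = -2485, so x̄ = -2485 / (6·(-87.5)) = 71/15.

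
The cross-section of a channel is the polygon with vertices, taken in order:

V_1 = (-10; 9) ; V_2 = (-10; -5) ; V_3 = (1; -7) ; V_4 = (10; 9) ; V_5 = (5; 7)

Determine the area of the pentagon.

Cross-terms: 140, 75, 79, 25, 115  ⇒  Σ = 434
Area = |Σ|/2 = 217.

217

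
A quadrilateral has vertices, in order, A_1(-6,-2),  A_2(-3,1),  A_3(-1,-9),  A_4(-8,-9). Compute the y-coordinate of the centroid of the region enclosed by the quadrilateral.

-268/51

Apply the surveyor's formula. First the cross-terms c_i = x_i·y_{i+1} − x_{i+1}·y_i:
  -12, 28, -63, -38  ⇒  2A = -85, A = -42.5.
Then Σ (y_i + y_{i+1})·c_i = 1340, so ȳ = 1340 / (6·(-42.5)) = -268/51.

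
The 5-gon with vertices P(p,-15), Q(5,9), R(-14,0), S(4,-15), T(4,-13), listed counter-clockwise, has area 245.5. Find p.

6

Write out the shoelace sum; only the two edges meeting at P involve p:
2·Area = [(4·(-15) − p·(-13)) + (p·9 − 5·(-15))] + 344
       = 22·p + 359 = 491
⇒ p = 6.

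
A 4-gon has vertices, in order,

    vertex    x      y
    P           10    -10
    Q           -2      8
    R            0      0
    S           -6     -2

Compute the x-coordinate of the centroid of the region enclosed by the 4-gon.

Apply Gauss's area formula. First the cross-terms c_i = x_i·y_{i+1} − x_{i+1}·y_i:
  60, 0, 0, 80  ⇒  2A = 140, A = 70.
Then Σ (x_i + x_{i+1})·c_i = 800, so x̄ = 800 / (6·70) = 40/21.

40/21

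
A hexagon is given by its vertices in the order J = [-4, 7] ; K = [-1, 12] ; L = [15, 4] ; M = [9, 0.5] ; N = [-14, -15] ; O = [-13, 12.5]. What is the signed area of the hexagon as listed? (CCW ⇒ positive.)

Apply Gauss's area formula: 2A = Σ (x_i·y_{i+1} − x_{i+1}·y_i), indices taken mod 6.
Σ = (-41) + (-184) + (-28.5) + (-128) + (-370) + (-41) = -792.5
Signed area = Σ/2 = -396.25 (negative ⇒ clockwise traversal).

-396.25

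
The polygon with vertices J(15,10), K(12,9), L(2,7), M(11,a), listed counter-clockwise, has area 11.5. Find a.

7

Write out the shoelace sum; only the two edges meeting at M involve a:
2·Area = [(2·a − 11·7) + (11·10 − 15·a)] + 81
       = -13·a + 114 = 23
⇒ a = 7.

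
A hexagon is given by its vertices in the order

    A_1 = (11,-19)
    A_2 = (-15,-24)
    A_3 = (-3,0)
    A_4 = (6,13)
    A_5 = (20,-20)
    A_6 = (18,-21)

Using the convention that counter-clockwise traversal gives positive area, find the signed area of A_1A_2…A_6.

Apply the shoelace formula: 2A = Σ (x_i·y_{i+1} − x_{i+1}·y_i), indices taken mod 6.
A_1→A_2: (11)(-24) − (-15)(-19) = -549
A_2→A_3: (-15)(0) − (-3)(-24) = -72
A_3→A_4: (-3)(13) − (6)(0) = -39
A_4→A_5: (6)(-20) − (20)(13) = -380
A_5→A_6: (20)(-21) − (18)(-20) = -60
A_6→A_1: (18)(-19) − (11)(-21) = -111
Σ = -1211
Signed area = Σ/2 = -605.5 (negative ⇒ clockwise traversal).

-605.5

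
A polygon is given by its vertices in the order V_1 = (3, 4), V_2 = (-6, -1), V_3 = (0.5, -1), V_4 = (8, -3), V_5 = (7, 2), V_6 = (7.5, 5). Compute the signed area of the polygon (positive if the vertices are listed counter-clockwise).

53

Apply Gauss's area formula: 2A = Σ (x_i·y_{i+1} − x_{i+1}·y_i), indices taken mod 6.
Σ = (21) + (6.5) + (6.5) + (37) + (20) + (15) = 106
Signed area = Σ/2 = 53 (positive ⇒ counter-clockwise traversal).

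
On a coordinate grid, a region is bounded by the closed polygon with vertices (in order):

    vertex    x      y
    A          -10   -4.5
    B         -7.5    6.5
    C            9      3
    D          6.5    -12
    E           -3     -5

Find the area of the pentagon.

Apply the shoelace formula: 2A = Σ (x_i·y_{i+1} − x_{i+1}·y_i), indices taken mod 5.
Cross-terms: -98.75, -81, -127.5, -68.5, -36.5  ⇒  Σ = -412.25
Area = |Σ|/2 = 206.125.

206.125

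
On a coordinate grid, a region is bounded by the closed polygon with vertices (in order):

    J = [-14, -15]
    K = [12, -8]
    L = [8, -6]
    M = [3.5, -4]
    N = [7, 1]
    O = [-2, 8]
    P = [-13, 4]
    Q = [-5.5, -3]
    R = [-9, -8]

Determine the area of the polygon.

Σ = (292) + (-8) + (-11) + (31.5) + (58) + (96) + (61) + (17) + (23) = 559.5
Area = |Σ|/2 = 279.75.

279.75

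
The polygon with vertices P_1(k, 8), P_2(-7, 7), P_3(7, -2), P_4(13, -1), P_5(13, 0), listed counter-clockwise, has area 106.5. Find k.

Write out the shoelace sum; only the two edges meeting at P_1 involve k:
2·Area = [(13·8 − k·0) + (k·7 − (-7)·8)] + -3
       = 7·k + 157 = 213
⇒ k = 8.

8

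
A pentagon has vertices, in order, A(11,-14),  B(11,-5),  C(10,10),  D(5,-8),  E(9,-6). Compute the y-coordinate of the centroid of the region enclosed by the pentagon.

-81/37

Apply the shoelace formula. First the cross-terms c_i = x_i·y_{i+1} − x_{i+1}·y_i:
  99, 160, -130, 42, -60  ⇒  2A = 111, A = 55.5.
Then Σ (y_i + y_{i+1})·c_i = -729, so ȳ = -729 / (6·55.5) = -81/37.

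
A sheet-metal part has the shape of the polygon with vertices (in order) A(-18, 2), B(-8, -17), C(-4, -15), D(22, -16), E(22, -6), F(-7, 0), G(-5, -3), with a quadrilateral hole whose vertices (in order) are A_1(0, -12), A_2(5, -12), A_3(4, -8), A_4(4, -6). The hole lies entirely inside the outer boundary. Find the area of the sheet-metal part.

Outer boundary:
Apply the shoelace formula: 2A = Σ (x_i·y_{i+1} − x_{i+1}·y_i), indices taken mod 7.
Σ = (322) + (52) + (394) + (220) + (-42) + (21) + (-64) = 903
Area = |Σ|/2 = 451.5.
Hole:
Apply the shoelace (surveyor's) formula: 2A = Σ (x_i·y_{i+1} − x_{i+1}·y_i), indices taken mod 4.
A_1→A_2: (0)(-12) − (5)(-12) = 60
A_2→A_3: (5)(-8) − (4)(-12) = 8
A_3→A_4: (4)(-6) − (4)(-8) = 8
A_4→A_1: (4)(-12) − (0)(-6) = -48
Σ = 28
Area = |Σ|/2 = 14.
Net area = 451.5 − 14 = 437.5.

437.5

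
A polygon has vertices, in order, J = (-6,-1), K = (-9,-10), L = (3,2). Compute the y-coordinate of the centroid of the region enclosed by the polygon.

Apply the shoelace (surveyor's) formula. First the cross-terms c_i = x_i·y_{i+1} − x_{i+1}·y_i:
  51, 12, 9  ⇒  2A = 72, A = 36.
Then Σ (y_i + y_{i+1})·c_i = -648, so ȳ = -648 / (6·36) = -3.

-3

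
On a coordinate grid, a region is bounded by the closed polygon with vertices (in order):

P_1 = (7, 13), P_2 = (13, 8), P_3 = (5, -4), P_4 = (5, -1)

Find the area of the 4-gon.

59

Σ = (-113) + (-92) + (15) + (72) = -118
Area = |Σ|/2 = 59.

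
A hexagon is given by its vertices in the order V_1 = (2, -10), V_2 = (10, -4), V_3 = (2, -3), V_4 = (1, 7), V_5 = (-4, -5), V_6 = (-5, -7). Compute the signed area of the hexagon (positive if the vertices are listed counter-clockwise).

Apply the surveyor's formula: 2A = Σ (x_i·y_{i+1} − x_{i+1}·y_i), indices taken mod 6.
Σ = (92) + (-22) + (17) + (23) + (3) + (64) = 177
Signed area = Σ/2 = 88.5 (positive ⇒ counter-clockwise traversal).

88.5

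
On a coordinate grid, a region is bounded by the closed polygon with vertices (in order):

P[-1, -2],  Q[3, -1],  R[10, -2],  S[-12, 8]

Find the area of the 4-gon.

Apply the shoelace formula: 2A = Σ (x_i·y_{i+1} − x_{i+1}·y_i), indices taken mod 4.
Σ = (7) + (4) + (56) + (32) = 99
Area = |Σ|/2 = 49.5.

49.5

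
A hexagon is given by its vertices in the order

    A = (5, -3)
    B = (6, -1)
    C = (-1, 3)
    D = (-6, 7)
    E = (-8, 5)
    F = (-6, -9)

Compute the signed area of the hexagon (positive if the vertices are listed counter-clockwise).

116

Apply Gauss's area formula: 2A = Σ (x_i·y_{i+1} − x_{i+1}·y_i), indices taken mod 6.
A→B: (5)(-1) − (6)(-3) = 13
B→C: (6)(3) − (-1)(-1) = 17
C→D: (-1)(7) − (-6)(3) = 11
D→E: (-6)(5) − (-8)(7) = 26
E→F: (-8)(-9) − (-6)(5) = 102
F→A: (-6)(-3) − (5)(-9) = 63
Σ = 232
Signed area = Σ/2 = 116 (positive ⇒ counter-clockwise traversal).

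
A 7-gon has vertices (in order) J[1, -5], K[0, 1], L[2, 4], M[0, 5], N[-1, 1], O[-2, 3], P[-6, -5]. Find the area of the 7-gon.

38

Apply the surveyor's formula: 2A = Σ (x_i·y_{i+1} − x_{i+1}·y_i), indices taken mod 7.
Σ = (1) + (-2) + (10) + (5) + (-1) + (28) + (35) = 76
Area = |Σ|/2 = 38.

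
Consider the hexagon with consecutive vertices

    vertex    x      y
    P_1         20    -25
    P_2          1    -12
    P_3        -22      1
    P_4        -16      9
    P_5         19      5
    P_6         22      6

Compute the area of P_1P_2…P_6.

788.5

Σ = (-215) + (-263) + (-182) + (-251) + (4) + (-670) = -1577
Area = |Σ|/2 = 788.5.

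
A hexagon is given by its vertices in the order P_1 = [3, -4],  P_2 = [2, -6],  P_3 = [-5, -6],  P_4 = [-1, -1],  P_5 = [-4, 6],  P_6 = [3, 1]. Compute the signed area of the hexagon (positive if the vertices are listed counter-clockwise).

Apply the shoelace formula: 2A = Σ (x_i·y_{i+1} − x_{i+1}·y_i), indices taken mod 6.
Σ = (-10) + (-42) + (-1) + (-10) + (-22) + (-15) = -100
Signed area = Σ/2 = -50 (negative ⇒ clockwise traversal).

-50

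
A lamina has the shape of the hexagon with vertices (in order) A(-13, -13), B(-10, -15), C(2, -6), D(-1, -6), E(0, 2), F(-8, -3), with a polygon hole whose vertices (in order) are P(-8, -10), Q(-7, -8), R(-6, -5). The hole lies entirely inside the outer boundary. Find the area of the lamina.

Outer boundary:
Apply the surveyor's formula: 2A = Σ (x_i·y_{i+1} − x_{i+1}·y_i), indices taken mod 6.
Cross-terms: 65, 90, -18, -2, 16, 65  ⇒  Σ = 216
Area = |Σ|/2 = 108.
Hole:
P→Q: (-8)(-8) − (-7)(-10) = -6
Q→R: (-7)(-5) − (-6)(-8) = -13
R→P: (-6)(-10) − (-8)(-5) = 20
Σ = 1
Area = |Σ|/2 = 0.5.
Net area = 108 − 0.5 = 107.5.

107.5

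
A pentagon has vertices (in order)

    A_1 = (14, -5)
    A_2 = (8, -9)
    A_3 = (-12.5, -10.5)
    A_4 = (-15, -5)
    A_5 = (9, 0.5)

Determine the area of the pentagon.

Apply Gauss's area formula: 2A = Σ (x_i·y_{i+1} − x_{i+1}·y_i), indices taken mod 5.
A_1→A_2: (14)(-9) − (8)(-5) = -86
A_2→A_3: (8)(-10.5) − (-12.5)(-9) = -196.5
A_3→A_4: (-12.5)(-5) − (-15)(-10.5) = -95
A_4→A_5: (-15)(0.5) − (9)(-5) = 37.5
A_5→A_1: (9)(-5) − (14)(0.5) = -52
Σ = -392
Area = |Σ|/2 = 196.

196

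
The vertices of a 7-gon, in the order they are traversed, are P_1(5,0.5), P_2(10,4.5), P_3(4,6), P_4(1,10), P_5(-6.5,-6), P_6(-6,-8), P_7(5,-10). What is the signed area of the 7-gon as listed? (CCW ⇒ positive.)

160.5

P_1→P_2: (5)(4.5) − (10)(0.5) = 17.5
P_2→P_3: (10)(6) − (4)(4.5) = 42
P_3→P_4: (4)(10) − (1)(6) = 34
P_4→P_5: (1)(-6) − (-6.5)(10) = 59
P_5→P_6: (-6.5)(-8) − (-6)(-6) = 16
P_6→P_7: (-6)(-10) − (5)(-8) = 100
P_7→P_1: (5)(0.5) − (5)(-10) = 52.5
Σ = 321
Signed area = Σ/2 = 160.5 (positive ⇒ counter-clockwise traversal).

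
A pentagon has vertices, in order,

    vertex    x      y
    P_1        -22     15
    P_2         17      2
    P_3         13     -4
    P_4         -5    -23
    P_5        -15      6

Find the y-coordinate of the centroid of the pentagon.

-407/177

Apply the shoelace formula. First the cross-terms c_i = x_i·y_{i+1} − x_{i+1}·y_i:
  -299, -94, -319, -375, -93  ⇒  2A = -1180, A = -590.
Then Σ (y_i + y_{i+1})·c_i = 8140, so ȳ = 8140 / (6·(-590)) = -407/177.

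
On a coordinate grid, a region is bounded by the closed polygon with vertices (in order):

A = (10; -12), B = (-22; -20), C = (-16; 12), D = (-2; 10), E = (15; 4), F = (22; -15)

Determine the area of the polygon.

884.5

A→B: (10)(-20) − (-22)(-12) = -464
B→C: (-22)(12) − (-16)(-20) = -584
C→D: (-16)(10) − (-2)(12) = -136
D→E: (-2)(4) − (15)(10) = -158
E→F: (15)(-15) − (22)(4) = -313
F→A: (22)(-12) − (10)(-15) = -114
Σ = -1769
Area = |Σ|/2 = 884.5.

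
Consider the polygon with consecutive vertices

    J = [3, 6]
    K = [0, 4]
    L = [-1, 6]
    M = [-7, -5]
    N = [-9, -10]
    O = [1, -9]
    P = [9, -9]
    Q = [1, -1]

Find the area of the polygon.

Apply the surveyor's formula: 2A = Σ (x_i·y_{i+1} − x_{i+1}·y_i), indices taken mod 8.
J→K: (3)(4) − (0)(6) = 12
K→L: (0)(6) − (-1)(4) = 4
L→M: (-1)(-5) − (-7)(6) = 47
M→N: (-7)(-10) − (-9)(-5) = 25
N→O: (-9)(-9) − (1)(-10) = 91
O→P: (1)(-9) − (9)(-9) = 72
P→Q: (9)(-1) − (1)(-9) = 0
Q→J: (1)(6) − (3)(-1) = 9
Σ = 260
Area = |Σ|/2 = 130.

130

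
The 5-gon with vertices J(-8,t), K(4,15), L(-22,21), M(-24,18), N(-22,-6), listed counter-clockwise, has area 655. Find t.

-16

Write out the shoelace sum; only the two edges meeting at J involve t:
2·Area = [((-22)·t − (-8)·(-6)) + ((-8)·15 − 4·t)] + 1062
       = -26·t + 894 = 1310
⇒ t = -16.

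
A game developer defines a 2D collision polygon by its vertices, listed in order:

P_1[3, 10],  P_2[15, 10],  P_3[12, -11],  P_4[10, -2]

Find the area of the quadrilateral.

106.5

Apply Gauss's area formula: 2A = Σ (x_i·y_{i+1} − x_{i+1}·y_i), indices taken mod 4.
P_1→P_2: (3)(10) − (15)(10) = -120
P_2→P_3: (15)(-11) − (12)(10) = -285
P_3→P_4: (12)(-2) − (10)(-11) = 86
P_4→P_1: (10)(10) − (3)(-2) = 106
Σ = -213
Area = |Σ|/2 = 106.5.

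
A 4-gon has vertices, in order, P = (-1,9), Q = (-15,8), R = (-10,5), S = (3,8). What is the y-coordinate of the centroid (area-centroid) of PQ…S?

22/3

Apply the shoelace formula. First the cross-terms c_i = x_i·y_{i+1} − x_{i+1}·y_i:
  127, 5, -95, 35  ⇒  2A = 72, A = 36.
Then Σ (y_i + y_{i+1})·c_i = 1584, so ȳ = 1584 / (6·36) = 22/3.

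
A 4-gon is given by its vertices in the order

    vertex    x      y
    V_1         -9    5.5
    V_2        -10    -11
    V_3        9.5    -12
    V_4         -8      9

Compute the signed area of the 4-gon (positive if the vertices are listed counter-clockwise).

Apply Gauss's area formula: 2A = Σ (x_i·y_{i+1} − x_{i+1}·y_i), indices taken mod 4.
Σ = (154) + (224.5) + (-10.5) + (37) = 405
Signed area = Σ/2 = 202.5 (positive ⇒ counter-clockwise traversal).

202.5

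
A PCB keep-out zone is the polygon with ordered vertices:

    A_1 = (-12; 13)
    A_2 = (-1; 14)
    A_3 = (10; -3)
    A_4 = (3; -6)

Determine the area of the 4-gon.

188

Σ = (-155) + (-137) + (-51) + (-33) = -376
Area = |Σ|/2 = 188.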